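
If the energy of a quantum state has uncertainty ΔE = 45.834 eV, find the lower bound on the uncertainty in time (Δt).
7.180 as

Using the energy-time uncertainty principle:
ΔEΔt ≥ ℏ/2

The minimum uncertainty in time is:
Δt_min = ℏ/(2ΔE)
Δt_min = (1.055e-34 J·s) / (2 × 7.343e-18 J)
Δt_min = 7.180e-18 s = 7.180 as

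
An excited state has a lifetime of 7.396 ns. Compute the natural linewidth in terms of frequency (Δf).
10.760 MHz

Using the energy-time uncertainty principle and E = hf:
ΔEΔt ≥ ℏ/2
hΔf·Δt ≥ ℏ/2

The minimum frequency uncertainty is:
Δf = ℏ/(2hτ) = 1/(4πτ)
Δf = 1/(4π × 7.396e-09 s)
Δf = 1.076e+07 Hz = 10.760 MHz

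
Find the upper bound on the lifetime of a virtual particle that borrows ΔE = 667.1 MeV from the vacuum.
4.933 × 10^-25 s

Using the energy-time uncertainty principle:
ΔEΔt ≥ ℏ/2

For a virtual particle borrowing energy ΔE, the maximum lifetime is:
Δt_max = ℏ/(2ΔE)

Converting energy:
ΔE = 667.1 MeV = 1.069e-10 J

Δt_max = (1.055e-34 J·s) / (2 × 1.069e-10 J)
Δt_max = 4.933e-25 s = 4.933 × 10^-25 s

Virtual particles with higher borrowed energy exist for shorter times.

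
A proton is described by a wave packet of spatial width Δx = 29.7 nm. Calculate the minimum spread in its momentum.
1.775 × 10^-27 kg·m/s

For a wave packet, the spatial width Δx and momentum spread Δp are related by the uncertainty principle:
ΔxΔp ≥ ℏ/2

The minimum momentum spread is:
Δp_min = ℏ/(2Δx)
Δp_min = (1.055e-34 J·s) / (2 × 2.970e-08 m)
Δp_min = 1.775e-27 kg·m/s

A wave packet cannot have both a well-defined position and well-defined momentum.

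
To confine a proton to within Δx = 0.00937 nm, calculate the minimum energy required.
59.085 meV

Localizing a particle requires giving it sufficient momentum uncertainty:

1. From uncertainty principle: Δp ≥ ℏ/(2Δx)
   Δp_min = (1.055e-34 J·s) / (2 × 9.370e-12 m)
   Δp_min = 5.627e-24 kg·m/s

2. This momentum uncertainty corresponds to kinetic energy:
   KE ≈ (Δp)²/(2m) = (5.627e-24)²/(2 × 1.673e-27 kg)
   KE = 9.466e-21 J = 59.085 meV

Tighter localization requires more energy.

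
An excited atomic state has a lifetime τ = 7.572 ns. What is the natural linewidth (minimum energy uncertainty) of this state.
43.464 neV

Using the energy-time uncertainty principle:
ΔEΔt ≥ ℏ/2

The lifetime τ represents the time uncertainty Δt.
The natural linewidth (minimum energy uncertainty) is:

ΔE = ℏ/(2τ)
ΔE = (1.055e-34 J·s) / (2 × 7.572e-09 s)
ΔE = 6.964e-27 J = 43.464 neV

This natural linewidth limits the precision of spectroscopic measurements.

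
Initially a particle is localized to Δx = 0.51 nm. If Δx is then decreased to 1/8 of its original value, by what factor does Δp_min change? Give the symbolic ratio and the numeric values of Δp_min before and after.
Original Δp_min = 1.034 × 10^-25 kg·m/s; new Δp'_min = 8.271 × 10^-25 kg·m/s; ratio Δp'_min/Δp_min = 8.

From the uncertainty principle ΔxΔp ≥ ℏ/2, the minimum momentum uncertainty is Δp_min = ℏ/(2Δx).

Original (Δx = 0.51 nm = 5.100e-10 m):
Δp_min = (1.055e-34 J·s)/(2 × 5.100e-10 m) = 1.034e-25 kg·m/s

When Δx → (1/8)Δx:
Δp'_min = ℏ/(2 × (1/8)Δx) = 8 × ℏ/(2Δx) = 8 × Δp_min
Δp'_min = 8 × 1.034e-25 kg·m/s = 8.271e-25 kg·m/s

Since Δp_min ∝ 1/Δx, when Δx is decreased to 1/8 of its original value, Δp_min increases to 8 times its original value.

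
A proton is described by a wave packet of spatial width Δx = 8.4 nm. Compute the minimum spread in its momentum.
6.277 × 10^-27 kg·m/s

For a wave packet, the spatial width Δx and momentum spread Δp are related by the uncertainty principle:
ΔxΔp ≥ ℏ/2

The minimum momentum spread is:
Δp_min = ℏ/(2Δx)
Δp_min = (1.055e-34 J·s) / (2 × 8.400e-09 m)
Δp_min = 6.277e-27 kg·m/s

A wave packet cannot have both a well-defined position and well-defined momentum.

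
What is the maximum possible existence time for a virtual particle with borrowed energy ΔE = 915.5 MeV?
3.595 × 10^-25 s

Using the energy-time uncertainty principle:
ΔEΔt ≥ ℏ/2

For a virtual particle borrowing energy ΔE, the maximum lifetime is:
Δt_max = ℏ/(2ΔE)

Converting energy:
ΔE = 915.5 MeV = 1.467e-10 J

Δt_max = (1.055e-34 J·s) / (2 × 1.467e-10 J)
Δt_max = 3.595e-25 s = 3.595 × 10^-25 s

Virtual particles with higher borrowed energy exist for shorter times.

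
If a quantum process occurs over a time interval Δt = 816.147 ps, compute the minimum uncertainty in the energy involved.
403.244 neV

Using the energy-time uncertainty principle:
ΔEΔt ≥ ℏ/2

The minimum uncertainty in energy is:
ΔE_min = ℏ/(2Δt)
ΔE_min = (1.055e-34 J·s) / (2 × 8.161e-10 s)
ΔE_min = 6.461e-26 J = 403.244 neV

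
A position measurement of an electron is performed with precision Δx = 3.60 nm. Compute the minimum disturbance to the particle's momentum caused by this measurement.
1.465 × 10^-26 kg·m/s

The uncertainty principle implies that measuring position disturbs momentum:
ΔxΔp ≥ ℏ/2

When we measure position with precision Δx, we necessarily introduce a momentum uncertainty:
Δp ≥ ℏ/(2Δx)
Δp_min = (1.055e-34 J·s) / (2 × 3.600e-09 m)
Δp_min = 1.465e-26 kg·m/s

The more precisely we measure position, the greater the momentum disturbance.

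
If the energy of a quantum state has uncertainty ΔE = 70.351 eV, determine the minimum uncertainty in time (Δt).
4.678 as

Using the energy-time uncertainty principle:
ΔEΔt ≥ ℏ/2

The minimum uncertainty in time is:
Δt_min = ℏ/(2ΔE)
Δt_min = (1.055e-34 J·s) / (2 × 1.127e-17 J)
Δt_min = 4.678e-18 s = 4.678 as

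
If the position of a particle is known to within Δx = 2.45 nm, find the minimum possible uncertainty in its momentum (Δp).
2.152 × 10^-26 kg·m/s

Using the Heisenberg uncertainty principle:
ΔxΔp ≥ ℏ/2

The minimum uncertainty in momentum is:
Δp_min = ℏ/(2Δx)
Δp_min = (1.055e-34 J·s) / (2 × 2.450e-09 m)
Δp_min = 2.152e-26 kg·m/s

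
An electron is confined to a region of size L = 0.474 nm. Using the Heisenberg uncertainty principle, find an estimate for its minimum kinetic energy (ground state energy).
42.394 meV

Using the uncertainty principle to estimate ground state energy:

1. The position uncertainty is approximately the confinement size:
   Δx ≈ L = 4.740e-10 m

2. From ΔxΔp ≥ ℏ/2, the minimum momentum uncertainty is:
   Δp ≈ ℏ/(2L) = 1.112e-25 kg·m/s

3. The kinetic energy is approximately:
   KE ≈ (Δp)²/(2m) = (1.112e-25)²/(2 × 9.109e-31 kg)
   KE ≈ 6.792e-21 J = 42.394 meV

This is an order-of-magnitude estimate of the ground state energy.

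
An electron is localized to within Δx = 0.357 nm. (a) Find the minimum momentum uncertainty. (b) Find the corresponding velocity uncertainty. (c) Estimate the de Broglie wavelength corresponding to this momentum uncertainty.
(a) Δp_min = 1.477 × 10^-25 kg·m/s
(b) Δv_min = 162.140 km/s
(c) λ_dB = 4.486 nm

Step-by-step:

(a) From the uncertainty principle:
Δp_min = ℏ/(2Δx) = (1.055e-34 J·s)/(2 × 3.570e-10 m) = 1.477e-25 kg·m/s

(b) The velocity uncertainty:
Δv = Δp/m = (1.477e-25 kg·m/s)/(9.109e-31 kg) = 1.621e+05 m/s = 162.140 km/s

(c) The de Broglie wavelength for this momentum:
λ = h/p = (6.626e-34 J·s)/(1.477e-25 kg·m/s) = 4.486e-09 m = 4.486 nm

Note: The de Broglie wavelength is comparable to the localization size, as expected from wave-particle duality.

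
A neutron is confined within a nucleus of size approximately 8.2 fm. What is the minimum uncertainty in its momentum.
6.430 × 10^-21 kg·m/s

Using the Heisenberg uncertainty principle:
ΔxΔp ≥ ℏ/2

With Δx ≈ L = 8.200e-15 m (the confinement size):
Δp_min = ℏ/(2Δx)
Δp_min = (1.055e-34 J·s) / (2 × 8.200e-15 m)
Δp_min = 6.430e-21 kg·m/s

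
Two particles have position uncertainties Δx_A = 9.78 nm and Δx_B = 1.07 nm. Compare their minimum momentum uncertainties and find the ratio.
Particle B has the larger minimum momentum uncertainty, by a factor of 9.14.

For each particle, the minimum momentum uncertainty is Δp_min = ℏ/(2Δx):

Particle A: Δp_A = ℏ/(2×9.780e-09 m) = 5.391e-27 kg·m/s
Particle B: Δp_B = ℏ/(2×1.070e-09 m) = 4.928e-26 kg·m/s

Ratio: Δp_B/Δp_A = 9.14

Since Δp_min ∝ 1/Δx, the particle with smaller position uncertainty (B) has larger momentum uncertainty.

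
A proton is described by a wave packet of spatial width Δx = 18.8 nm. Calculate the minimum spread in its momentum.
2.805 × 10^-27 kg·m/s

For a wave packet, the spatial width Δx and momentum spread Δp are related by the uncertainty principle:
ΔxΔp ≥ ℏ/2

The minimum momentum spread is:
Δp_min = ℏ/(2Δx)
Δp_min = (1.055e-34 J·s) / (2 × 1.880e-08 m)
Δp_min = 2.805e-27 kg·m/s

A wave packet cannot have both a well-defined position and well-defined momentum.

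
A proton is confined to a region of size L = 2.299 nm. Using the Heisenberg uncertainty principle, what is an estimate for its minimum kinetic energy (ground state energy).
981.468 neV

Using the uncertainty principle to estimate ground state energy:

1. The position uncertainty is approximately the confinement size:
   Δx ≈ L = 2.299e-09 m

2. From ΔxΔp ≥ ℏ/2, the minimum momentum uncertainty is:
   Δp ≈ ℏ/(2L) = 2.294e-26 kg·m/s

3. The kinetic energy is approximately:
   KE ≈ (Δp)²/(2m) = (2.294e-26)²/(2 × 1.673e-27 kg)
   KE ≈ 1.572e-25 J = 981.468 neV

This is an order-of-magnitude estimate of the ground state energy.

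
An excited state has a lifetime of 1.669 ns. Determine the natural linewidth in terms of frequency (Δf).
47.680 MHz

Using the energy-time uncertainty principle and E = hf:
ΔEΔt ≥ ℏ/2
hΔf·Δt ≥ ℏ/2

The minimum frequency uncertainty is:
Δf = ℏ/(2hτ) = 1/(4πτ)
Δf = 1/(4π × 1.669e-09 s)
Δf = 4.768e+07 Hz = 47.680 MHz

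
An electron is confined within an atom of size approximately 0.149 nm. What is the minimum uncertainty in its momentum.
3.539 × 10^-25 kg·m/s

Using the Heisenberg uncertainty principle:
ΔxΔp ≥ ℏ/2

With Δx ≈ L = 1.490e-10 m (the confinement size):
Δp_min = ℏ/(2Δx)
Δp_min = (1.055e-34 J·s) / (2 × 1.490e-10 m)
Δp_min = 3.539e-25 kg·m/s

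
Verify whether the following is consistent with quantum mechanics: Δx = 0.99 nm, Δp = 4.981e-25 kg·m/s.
Yes, it satisfies the uncertainty principle.

Calculate the product ΔxΔp:
ΔxΔp = (9.900e-10 m) × (4.981e-25 kg·m/s)
ΔxΔp = 4.931e-34 J·s

Compare to the minimum allowed value ℏ/2:
ℏ/2 = 5.273e-35 J·s

Since ΔxΔp = 4.931e-34 J·s ≥ 5.273e-35 J·s = ℏ/2,
the measurement satisfies the uncertainty principle.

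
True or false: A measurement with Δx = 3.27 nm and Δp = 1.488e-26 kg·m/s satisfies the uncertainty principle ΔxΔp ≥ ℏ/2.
No, it violates the uncertainty principle (impossible measurement).

Calculate the product ΔxΔp:
ΔxΔp = (3.270e-09 m) × (1.488e-26 kg·m/s)
ΔxΔp = 4.866e-35 J·s

Compare to the minimum allowed value ℏ/2:
ℏ/2 = 5.273e-35 J·s

Since ΔxΔp = 4.866e-35 J·s < 5.273e-35 J·s = ℏ/2,
the measurement violates the uncertainty principle.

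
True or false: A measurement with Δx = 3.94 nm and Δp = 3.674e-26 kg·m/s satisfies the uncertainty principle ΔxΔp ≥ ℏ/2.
Yes, it satisfies the uncertainty principle.

Calculate the product ΔxΔp:
ΔxΔp = (3.940e-09 m) × (3.674e-26 kg·m/s)
ΔxΔp = 1.448e-34 J·s

Compare to the minimum allowed value ℏ/2:
ℏ/2 = 5.273e-35 J·s

Since ΔxΔp = 1.448e-34 J·s ≥ 5.273e-35 J·s = ℏ/2,
the measurement satisfies the uncertainty principle.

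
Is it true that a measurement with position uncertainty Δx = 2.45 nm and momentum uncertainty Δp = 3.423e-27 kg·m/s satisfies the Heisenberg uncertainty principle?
No, it violates the uncertainty principle (impossible measurement).

Calculate the product ΔxΔp:
ΔxΔp = (2.450e-09 m) × (3.423e-27 kg·m/s)
ΔxΔp = 8.386e-36 J·s

Compare to the minimum allowed value ℏ/2:
ℏ/2 = 5.273e-35 J·s

Since ΔxΔp = 8.386e-36 J·s < 5.273e-35 J·s = ℏ/2,
the measurement violates the uncertainty principle.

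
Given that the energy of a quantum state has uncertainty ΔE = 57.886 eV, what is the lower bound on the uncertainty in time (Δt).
5.685 as

Using the energy-time uncertainty principle:
ΔEΔt ≥ ℏ/2

The minimum uncertainty in time is:
Δt_min = ℏ/(2ΔE)
Δt_min = (1.055e-34 J·s) / (2 × 9.274e-18 J)
Δt_min = 5.685e-18 s = 5.685 as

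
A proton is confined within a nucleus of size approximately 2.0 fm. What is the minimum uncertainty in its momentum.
2.636 × 10^-20 kg·m/s

Using the Heisenberg uncertainty principle:
ΔxΔp ≥ ℏ/2

With Δx ≈ L = 2.000e-15 m (the confinement size):
Δp_min = ℏ/(2Δx)
Δp_min = (1.055e-34 J·s) / (2 × 2.000e-15 m)
Δp_min = 2.636e-20 kg·m/s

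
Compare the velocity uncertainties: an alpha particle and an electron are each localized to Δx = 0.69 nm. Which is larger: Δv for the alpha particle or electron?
The electron has the larger minimum velocity uncertainty, by a ratio of 7294.3.

For both particles, Δp_min = ℏ/(2Δx) = 7.642e-26 kg·m/s (same for both).

The velocity uncertainty is Δv = Δp/m:
- alpha particle: Δv = 7.642e-26 / 6.645e-27 = 1.150e+01 m/s = 11.501 m/s
- electron: Δv = 7.642e-26 / 9.109e-31 = 8.389e+04 m/s = 83.890 km/s

Ratio: 8.389e+04 / 1.150e+01 = 7294.3

The lighter particle has larger velocity uncertainty because Δv ∝ 1/m.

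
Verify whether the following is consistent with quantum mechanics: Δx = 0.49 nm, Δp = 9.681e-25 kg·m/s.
Yes, it satisfies the uncertainty principle.

Calculate the product ΔxΔp:
ΔxΔp = (4.900e-10 m) × (9.681e-25 kg·m/s)
ΔxΔp = 4.744e-34 J·s

Compare to the minimum allowed value ℏ/2:
ℏ/2 = 5.273e-35 J·s

Since ΔxΔp = 4.744e-34 J·s ≥ 5.273e-35 J·s = ℏ/2,
the measurement satisfies the uncertainty principle.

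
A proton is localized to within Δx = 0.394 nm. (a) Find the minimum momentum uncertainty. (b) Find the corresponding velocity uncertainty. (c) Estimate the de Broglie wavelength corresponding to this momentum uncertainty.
(a) Δp_min = 1.338 × 10^-25 kg·m/s
(b) Δv_min = 80.011 m/s
(c) λ_dB = 4.951 nm

Step-by-step:

(a) From the uncertainty principle:
Δp_min = ℏ/(2Δx) = (1.055e-34 J·s)/(2 × 3.940e-10 m) = 1.338e-25 kg·m/s

(b) The velocity uncertainty:
Δv = Δp/m = (1.338e-25 kg·m/s)/(1.673e-27 kg) = 8.001e+01 m/s = 80.011 m/s

(c) The de Broglie wavelength for this momentum:
λ = h/p = (6.626e-34 J·s)/(1.338e-25 kg·m/s) = 4.951e-09 m = 4.951 nm

Note: The de Broglie wavelength is comparable to the localization size, as expected from wave-particle duality.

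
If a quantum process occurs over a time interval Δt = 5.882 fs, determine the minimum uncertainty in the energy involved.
55.951 meV

Using the energy-time uncertainty principle:
ΔEΔt ≥ ℏ/2

The minimum uncertainty in energy is:
ΔE_min = ℏ/(2Δt)
ΔE_min = (1.055e-34 J·s) / (2 × 5.882e-15 s)
ΔE_min = 8.964e-21 J = 55.951 meV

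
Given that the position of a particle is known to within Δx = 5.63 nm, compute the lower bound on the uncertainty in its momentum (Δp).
9.366 × 10^-27 kg·m/s

Using the Heisenberg uncertainty principle:
ΔxΔp ≥ ℏ/2

The minimum uncertainty in momentum is:
Δp_min = ℏ/(2Δx)
Δp_min = (1.055e-34 J·s) / (2 × 5.630e-09 m)
Δp_min = 9.366e-27 kg·m/s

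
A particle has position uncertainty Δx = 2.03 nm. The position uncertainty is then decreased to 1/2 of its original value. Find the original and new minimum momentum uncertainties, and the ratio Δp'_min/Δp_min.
Original Δp_min = 2.597 × 10^-26 kg·m/s; new Δp'_min = 5.195 × 10^-26 kg·m/s; ratio Δp'_min/Δp_min = 2.

From the uncertainty principle ΔxΔp ≥ ℏ/2, the minimum momentum uncertainty is Δp_min = ℏ/(2Δx).

Original (Δx = 2.03 nm = 2.030e-09 m):
Δp_min = (1.055e-34 J·s)/(2 × 2.030e-09 m) = 2.597e-26 kg·m/s

When Δx → (1/2)Δx:
Δp'_min = ℏ/(2 × (1/2)Δx) = 2 × ℏ/(2Δx) = 2 × Δp_min
Δp'_min = 2 × 2.597e-26 kg·m/s = 5.195e-26 kg·m/s

Since Δp_min ∝ 1/Δx, when Δx is decreased to 1/2 of its original value, Δp_min increases to 2 times its original value.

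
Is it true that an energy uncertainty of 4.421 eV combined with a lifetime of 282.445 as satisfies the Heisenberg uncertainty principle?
Yes, it satisfies the uncertainty relation.

Calculate the product ΔEΔt:
ΔE = 4.421 eV = 7.083e-19 J
ΔEΔt = (7.083e-19 J) × (2.824e-16 s)
ΔEΔt = 2.001e-34 J·s

Compare to the minimum allowed value ℏ/2:
ℏ/2 = 5.273e-35 J·s

Since ΔEΔt = 2.001e-34 J·s ≥ 5.273e-35 J·s = ℏ/2,
this satisfies the uncertainty relation.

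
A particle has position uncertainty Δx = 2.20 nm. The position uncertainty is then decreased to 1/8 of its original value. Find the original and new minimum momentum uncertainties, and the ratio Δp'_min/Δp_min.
Original Δp_min = 2.397 × 10^-26 kg·m/s; new Δp'_min = 1.917 × 10^-25 kg·m/s; ratio Δp'_min/Δp_min = 8.

From the uncertainty principle ΔxΔp ≥ ℏ/2, the minimum momentum uncertainty is Δp_min = ℏ/(2Δx).

Original (Δx = 2.20 nm = 2.200e-09 m):
Δp_min = (1.055e-34 J·s)/(2 × 2.200e-09 m) = 2.397e-26 kg·m/s

When Δx → (1/8)Δx:
Δp'_min = ℏ/(2 × (1/8)Δx) = 8 × ℏ/(2Δx) = 8 × Δp_min
Δp'_min = 8 × 2.397e-26 kg·m/s = 1.917e-25 kg·m/s

Since Δp_min ∝ 1/Δx, when Δx is decreased to 1/8 of its original value, Δp_min increases to 8 times its original value.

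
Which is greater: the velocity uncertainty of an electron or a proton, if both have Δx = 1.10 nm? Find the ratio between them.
The electron has the larger minimum velocity uncertainty, by a ratio of 1836.2.

For both particles, Δp_min = ℏ/(2Δx) = 4.794e-26 kg·m/s (same for both).

The velocity uncertainty is Δv = Δp/m:
- electron: Δv = 4.794e-26 / 9.109e-31 = 5.262e+04 m/s = 52.622 km/s
- proton: Δv = 4.794e-26 / 1.673e-27 = 2.866e+01 m/s = 28.659 m/s

Ratio: 5.262e+04 / 2.866e+01 = 1836.2

The lighter particle has larger velocity uncertainty because Δv ∝ 1/m.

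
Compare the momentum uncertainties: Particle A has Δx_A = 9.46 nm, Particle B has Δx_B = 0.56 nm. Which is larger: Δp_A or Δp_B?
Particle B has the larger minimum momentum uncertainty, by a factor of 16.89.

For each particle, the minimum momentum uncertainty is Δp_min = ℏ/(2Δx):

Particle A: Δp_A = ℏ/(2×9.460e-09 m) = 5.574e-27 kg·m/s
Particle B: Δp_B = ℏ/(2×5.600e-10 m) = 9.416e-26 kg·m/s

Ratio: Δp_B/Δp_A = 16.89

Since Δp_min ∝ 1/Δx, the particle with smaller position uncertainty (B) has larger momentum uncertainty.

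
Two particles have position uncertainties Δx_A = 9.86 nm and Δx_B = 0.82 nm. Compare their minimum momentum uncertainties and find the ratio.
Particle B has the larger minimum momentum uncertainty, by a factor of 12.02.

For each particle, the minimum momentum uncertainty is Δp_min = ℏ/(2Δx):

Particle A: Δp_A = ℏ/(2×9.860e-09 m) = 5.348e-27 kg·m/s
Particle B: Δp_B = ℏ/(2×8.200e-10 m) = 6.430e-26 kg·m/s

Ratio: Δp_B/Δp_A = 12.02

Since Δp_min ∝ 1/Δx, the particle with smaller position uncertainty (B) has larger momentum uncertainty.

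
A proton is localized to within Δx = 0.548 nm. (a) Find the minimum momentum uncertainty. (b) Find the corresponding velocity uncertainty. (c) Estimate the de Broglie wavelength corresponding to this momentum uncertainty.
(a) Δp_min = 9.622 × 10^-26 kg·m/s
(b) Δv_min = 57.526 m/s
(c) λ_dB = 6.886 nm

Step-by-step:

(a) From the uncertainty principle:
Δp_min = ℏ/(2Δx) = (1.055e-34 J·s)/(2 × 5.480e-10 m) = 9.622e-26 kg·m/s

(b) The velocity uncertainty:
Δv = Δp/m = (9.622e-26 kg·m/s)/(1.673e-27 kg) = 5.753e+01 m/s = 57.526 m/s

(c) The de Broglie wavelength for this momentum:
λ = h/p = (6.626e-34 J·s)/(9.622e-26 kg·m/s) = 6.886e-09 m = 6.886 nm

Note: The de Broglie wavelength is comparable to the localization size, as expected from wave-particle duality.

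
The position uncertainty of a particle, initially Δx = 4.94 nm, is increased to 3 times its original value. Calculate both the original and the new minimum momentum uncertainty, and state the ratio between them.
Original Δp_min = 1.067 × 10^-26 kg·m/s; new Δp'_min = 3.558 × 10^-27 kg·m/s; ratio Δp'_min/Δp_min = 1/3.

From the uncertainty principle ΔxΔp ≥ ℏ/2, the minimum momentum uncertainty is Δp_min = ℏ/(2Δx).

Original (Δx = 4.94 nm = 4.940e-09 m):
Δp_min = (1.055e-34 J·s)/(2 × 4.940e-09 m) = 1.067e-26 kg·m/s

When Δx → 3Δx:
Δp'_min = ℏ/(2 × 3Δx) = (1/3) × ℏ/(2Δx) = (1/3) × Δp_min
Δp'_min = 1/3 × 1.067e-26 kg·m/s = 3.558e-27 kg·m/s

Since Δp_min ∝ 1/Δx, when Δx is increased to 3 times its original value, Δp_min decreases to 1/3 of its original value.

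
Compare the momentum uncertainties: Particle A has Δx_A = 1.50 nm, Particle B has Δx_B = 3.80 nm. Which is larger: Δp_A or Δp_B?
Particle A has the larger minimum momentum uncertainty, by a factor of 2.53.

For each particle, the minimum momentum uncertainty is Δp_min = ℏ/(2Δx):

Particle A: Δp_A = ℏ/(2×1.500e-09 m) = 3.515e-26 kg·m/s
Particle B: Δp_B = ℏ/(2×3.800e-09 m) = 1.388e-26 kg·m/s

Ratio: Δp_A/Δp_B = 2.53

Since Δp_min ∝ 1/Δx, the particle with smaller position uncertainty (A) has larger momentum uncertainty.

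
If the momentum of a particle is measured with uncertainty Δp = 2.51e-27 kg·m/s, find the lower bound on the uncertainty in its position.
21.007 nm

Using the Heisenberg uncertainty principle:
ΔxΔp ≥ ℏ/2

The minimum uncertainty in position is:
Δx_min = ℏ/(2Δp)
Δx_min = (1.055e-34 J·s) / (2 × 2.510e-27 kg·m/s)
Δx_min = 2.101e-08 m = 21.007 nm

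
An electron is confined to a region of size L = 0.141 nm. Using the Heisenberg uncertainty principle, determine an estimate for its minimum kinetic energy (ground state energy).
479.098 meV

Using the uncertainty principle to estimate ground state energy:

1. The position uncertainty is approximately the confinement size:
   Δx ≈ L = 1.410e-10 m

2. From ΔxΔp ≥ ℏ/2, the minimum momentum uncertainty is:
   Δp ≈ ℏ/(2L) = 3.740e-25 kg·m/s

3. The kinetic energy is approximately:
   KE ≈ (Δp)²/(2m) = (3.740e-25)²/(2 × 9.109e-31 kg)
   KE ≈ 7.676e-20 J = 479.098 meV

This is an order-of-magnitude estimate of the ground state energy.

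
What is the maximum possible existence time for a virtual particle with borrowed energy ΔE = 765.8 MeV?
4.298 × 10^-25 s

Using the energy-time uncertainty principle:
ΔEΔt ≥ ℏ/2

For a virtual particle borrowing energy ΔE, the maximum lifetime is:
Δt_max = ℏ/(2ΔE)

Converting energy:
ΔE = 765.8 MeV = 1.227e-10 J

Δt_max = (1.055e-34 J·s) / (2 × 1.227e-10 J)
Δt_max = 4.298e-25 s = 4.298 × 10^-25 s

Virtual particles with higher borrowed energy exist for shorter times.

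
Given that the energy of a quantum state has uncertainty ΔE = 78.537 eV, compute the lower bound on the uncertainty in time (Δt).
4.190 as

Using the energy-time uncertainty principle:
ΔEΔt ≥ ℏ/2

The minimum uncertainty in time is:
Δt_min = ℏ/(2ΔE)
Δt_min = (1.055e-34 J·s) / (2 × 1.258e-17 J)
Δt_min = 4.190e-18 s = 4.190 as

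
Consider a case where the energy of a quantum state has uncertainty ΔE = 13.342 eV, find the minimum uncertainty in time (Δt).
24.667 as

Using the energy-time uncertainty principle:
ΔEΔt ≥ ℏ/2

The minimum uncertainty in time is:
Δt_min = ℏ/(2ΔE)
Δt_min = (1.055e-34 J·s) / (2 × 2.138e-18 J)
Δt_min = 2.467e-17 s = 24.667 as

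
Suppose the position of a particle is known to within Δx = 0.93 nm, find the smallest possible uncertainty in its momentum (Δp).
5.670 × 10^-26 kg·m/s

Using the Heisenberg uncertainty principle:
ΔxΔp ≥ ℏ/2

The minimum uncertainty in momentum is:
Δp_min = ℏ/(2Δx)
Δp_min = (1.055e-34 J·s) / (2 × 9.300e-10 m)
Δp_min = 5.670e-26 kg·m/s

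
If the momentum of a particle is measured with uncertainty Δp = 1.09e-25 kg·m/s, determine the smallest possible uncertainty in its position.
483.749 pm

Using the Heisenberg uncertainty principle:
ΔxΔp ≥ ℏ/2

The minimum uncertainty in position is:
Δx_min = ℏ/(2Δp)
Δx_min = (1.055e-34 J·s) / (2 × 1.090e-25 kg·m/s)
Δx_min = 4.837e-10 m = 483.749 pm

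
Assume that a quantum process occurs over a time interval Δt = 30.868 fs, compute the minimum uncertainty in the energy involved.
10.662 meV

Using the energy-time uncertainty principle:
ΔEΔt ≥ ℏ/2

The minimum uncertainty in energy is:
ΔE_min = ℏ/(2Δt)
ΔE_min = (1.055e-34 J·s) / (2 × 3.087e-14 s)
ΔE_min = 1.708e-21 J = 10.662 meV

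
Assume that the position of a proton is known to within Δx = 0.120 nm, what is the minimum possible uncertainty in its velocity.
262.704 m/s

Using the Heisenberg uncertainty principle and Δp = mΔv:
ΔxΔp ≥ ℏ/2
Δx(mΔv) ≥ ℏ/2

The minimum uncertainty in velocity is:
Δv_min = ℏ/(2mΔx)
Δv_min = (1.055e-34 J·s) / (2 × 1.673e-27 kg × 1.200e-10 m)
Δv_min = 2.627e+02 m/s = 262.704 m/s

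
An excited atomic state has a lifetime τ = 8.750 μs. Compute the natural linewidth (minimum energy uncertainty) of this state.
37.612 peV

Using the energy-time uncertainty principle:
ΔEΔt ≥ ℏ/2

The lifetime τ represents the time uncertainty Δt.
The natural linewidth (minimum energy uncertainty) is:

ΔE = ℏ/(2τ)
ΔE = (1.055e-34 J·s) / (2 × 8.750e-06 s)
ΔE = 6.026e-30 J = 37.612 peV

This natural linewidth limits the precision of spectroscopic measurements.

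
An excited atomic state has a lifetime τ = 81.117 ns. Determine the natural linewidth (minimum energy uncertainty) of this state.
4.057 neV

Using the energy-time uncertainty principle:
ΔEΔt ≥ ℏ/2

The lifetime τ represents the time uncertainty Δt.
The natural linewidth (minimum energy uncertainty) is:

ΔE = ℏ/(2τ)
ΔE = (1.055e-34 J·s) / (2 × 8.112e-08 s)
ΔE = 6.500e-28 J = 4.057 neV

This natural linewidth limits the precision of spectroscopic measurements.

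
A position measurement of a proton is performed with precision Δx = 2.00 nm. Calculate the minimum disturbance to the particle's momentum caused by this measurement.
2.636 × 10^-26 kg·m/s

The uncertainty principle implies that measuring position disturbs momentum:
ΔxΔp ≥ ℏ/2

When we measure position with precision Δx, we necessarily introduce a momentum uncertainty:
Δp ≥ ℏ/(2Δx)
Δp_min = (1.055e-34 J·s) / (2 × 2.000e-09 m)
Δp_min = 2.636e-26 kg·m/s

The more precisely we measure position, the greater the momentum disturbance.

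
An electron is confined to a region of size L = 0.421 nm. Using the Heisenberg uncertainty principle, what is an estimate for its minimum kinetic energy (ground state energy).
53.740 meV

Using the uncertainty principle to estimate ground state energy:

1. The position uncertainty is approximately the confinement size:
   Δx ≈ L = 4.210e-10 m

2. From ΔxΔp ≥ ℏ/2, the minimum momentum uncertainty is:
   Δp ≈ ℏ/(2L) = 1.252e-25 kg·m/s

3. The kinetic energy is approximately:
   KE ≈ (Δp)²/(2m) = (1.252e-25)²/(2 × 9.109e-31 kg)
   KE ≈ 8.610e-21 J = 53.740 meV

This is an order-of-magnitude estimate of the ground state energy.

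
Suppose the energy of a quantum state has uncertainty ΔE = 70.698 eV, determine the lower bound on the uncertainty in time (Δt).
4.655 as

Using the energy-time uncertainty principle:
ΔEΔt ≥ ℏ/2

The minimum uncertainty in time is:
Δt_min = ℏ/(2ΔE)
Δt_min = (1.055e-34 J·s) / (2 × 1.133e-17 J)
Δt_min = 4.655e-18 s = 4.655 as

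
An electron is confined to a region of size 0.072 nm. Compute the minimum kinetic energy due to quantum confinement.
1.837 eV

Using the uncertainty principle:

1. Position uncertainty: Δx ≈ 7.200e-11 m
2. Minimum momentum uncertainty: Δp = ℏ/(2Δx) = 7.323e-25 kg·m/s
3. Minimum kinetic energy:
   KE = (Δp)²/(2m) = (7.323e-25)²/(2 × 9.109e-31 kg)
   KE = 2.944e-19 J = 1.837 eV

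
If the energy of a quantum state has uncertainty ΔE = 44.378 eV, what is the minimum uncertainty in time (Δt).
7.416 as

Using the energy-time uncertainty principle:
ΔEΔt ≥ ℏ/2

The minimum uncertainty in time is:
Δt_min = ℏ/(2ΔE)
Δt_min = (1.055e-34 J·s) / (2 × 7.110e-18 J)
Δt_min = 7.416e-18 s = 7.416 as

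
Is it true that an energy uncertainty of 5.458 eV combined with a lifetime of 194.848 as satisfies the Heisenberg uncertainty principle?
Yes, it satisfies the uncertainty relation.

Calculate the product ΔEΔt:
ΔE = 5.458 eV = 8.745e-19 J
ΔEΔt = (8.745e-19 J) × (1.948e-16 s)
ΔEΔt = 1.704e-34 J·s

Compare to the minimum allowed value ℏ/2:
ℏ/2 = 5.273e-35 J·s

Since ΔEΔt = 1.704e-34 J·s ≥ 5.273e-35 J·s = ℏ/2,
this satisfies the uncertainty relation.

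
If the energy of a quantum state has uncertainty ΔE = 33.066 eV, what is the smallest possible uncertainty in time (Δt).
9.953 as

Using the energy-time uncertainty principle:
ΔEΔt ≥ ℏ/2

The minimum uncertainty in time is:
Δt_min = ℏ/(2ΔE)
Δt_min = (1.055e-34 J·s) / (2 × 5.298e-18 J)
Δt_min = 9.953e-18 s = 9.953 as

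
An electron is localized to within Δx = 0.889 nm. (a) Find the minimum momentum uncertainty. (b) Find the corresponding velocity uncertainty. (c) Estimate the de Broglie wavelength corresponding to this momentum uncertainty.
(a) Δp_min = 5.931 × 10^-26 kg·m/s
(b) Δv_min = 65.111 km/s
(c) λ_dB = 11.172 nm

Step-by-step:

(a) From the uncertainty principle:
Δp_min = ℏ/(2Δx) = (1.055e-34 J·s)/(2 × 8.890e-10 m) = 5.931e-26 kg·m/s

(b) The velocity uncertainty:
Δv = Δp/m = (5.931e-26 kg·m/s)/(9.109e-31 kg) = 6.511e+04 m/s = 65.111 km/s

(c) The de Broglie wavelength for this momentum:
λ = h/p = (6.626e-34 J·s)/(5.931e-26 kg·m/s) = 1.117e-08 m = 11.172 nm

Note: The de Broglie wavelength is comparable to the localization size, as expected from wave-particle duality.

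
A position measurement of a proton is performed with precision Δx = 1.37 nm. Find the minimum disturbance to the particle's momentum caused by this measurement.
3.849 × 10^-26 kg·m/s

The uncertainty principle implies that measuring position disturbs momentum:
ΔxΔp ≥ ℏ/2

When we measure position with precision Δx, we necessarily introduce a momentum uncertainty:
Δp ≥ ℏ/(2Δx)
Δp_min = (1.055e-34 J·s) / (2 × 1.370e-09 m)
Δp_min = 3.849e-26 kg·m/s

The more precisely we measure position, the greater the momentum disturbance.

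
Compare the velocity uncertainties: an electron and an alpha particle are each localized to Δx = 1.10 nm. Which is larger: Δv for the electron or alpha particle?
The electron has the larger minimum velocity uncertainty, by a ratio of 7294.3.

For both particles, Δp_min = ℏ/(2Δx) = 4.794e-26 kg·m/s (same for both).

The velocity uncertainty is Δv = Δp/m:
- electron: Δv = 4.794e-26 / 9.109e-31 = 5.262e+04 m/s = 52.622 km/s
- alpha particle: Δv = 4.794e-26 / 6.645e-27 = 7.214e+00 m/s = 7.214 m/s

Ratio: 5.262e+04 / 7.214e+00 = 7294.3

The lighter particle has larger velocity uncertainty because Δv ∝ 1/m.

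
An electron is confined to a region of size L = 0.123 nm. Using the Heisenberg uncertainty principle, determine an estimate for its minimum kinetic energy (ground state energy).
629.583 meV

Using the uncertainty principle to estimate ground state energy:

1. The position uncertainty is approximately the confinement size:
   Δx ≈ L = 1.230e-10 m

2. From ΔxΔp ≥ ℏ/2, the minimum momentum uncertainty is:
   Δp ≈ ℏ/(2L) = 4.287e-25 kg·m/s

3. The kinetic energy is approximately:
   KE ≈ (Δp)²/(2m) = (4.287e-25)²/(2 × 9.109e-31 kg)
   KE ≈ 1.009e-19 J = 629.583 meV

This is an order-of-magnitude estimate of the ground state energy.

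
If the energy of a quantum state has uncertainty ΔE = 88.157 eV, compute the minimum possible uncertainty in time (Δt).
3.733 as

Using the energy-time uncertainty principle:
ΔEΔt ≥ ℏ/2

The minimum uncertainty in time is:
Δt_min = ℏ/(2ΔE)
Δt_min = (1.055e-34 J·s) / (2 × 1.412e-17 J)
Δt_min = 3.733e-18 s = 3.733 as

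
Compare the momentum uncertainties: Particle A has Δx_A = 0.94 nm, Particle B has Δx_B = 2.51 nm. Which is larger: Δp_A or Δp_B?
Particle A has the larger minimum momentum uncertainty, by a factor of 2.67.

For each particle, the minimum momentum uncertainty is Δp_min = ℏ/(2Δx):

Particle A: Δp_A = ℏ/(2×9.400e-10 m) = 5.609e-26 kg·m/s
Particle B: Δp_B = ℏ/(2×2.510e-09 m) = 2.101e-26 kg·m/s

Ratio: Δp_A/Δp_B = 2.67

Since Δp_min ∝ 1/Δx, the particle with smaller position uncertainty (A) has larger momentum uncertainty.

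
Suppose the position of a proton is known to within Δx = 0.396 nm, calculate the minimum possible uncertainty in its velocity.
79.607 m/s

Using the Heisenberg uncertainty principle and Δp = mΔv:
ΔxΔp ≥ ℏ/2
Δx(mΔv) ≥ ℏ/2

The minimum uncertainty in velocity is:
Δv_min = ℏ/(2mΔx)
Δv_min = (1.055e-34 J·s) / (2 × 1.673e-27 kg × 3.960e-10 m)
Δv_min = 7.961e+01 m/s = 79.607 m/s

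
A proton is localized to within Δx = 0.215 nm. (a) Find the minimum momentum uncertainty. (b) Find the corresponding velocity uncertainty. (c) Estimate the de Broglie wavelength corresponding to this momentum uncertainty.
(a) Δp_min = 2.452 × 10^-25 kg·m/s
(b) Δv_min = 146.626 m/s
(c) λ_dB = 2.702 nm

Step-by-step:

(a) From the uncertainty principle:
Δp_min = ℏ/(2Δx) = (1.055e-34 J·s)/(2 × 2.150e-10 m) = 2.452e-25 kg·m/s

(b) The velocity uncertainty:
Δv = Δp/m = (2.452e-25 kg·m/s)/(1.673e-27 kg) = 1.466e+02 m/s = 146.626 m/s

(c) The de Broglie wavelength for this momentum:
λ = h/p = (6.626e-34 J·s)/(2.452e-25 kg·m/s) = 2.702e-09 m = 2.702 nm

Note: The de Broglie wavelength is comparable to the localization size, as expected from wave-particle duality.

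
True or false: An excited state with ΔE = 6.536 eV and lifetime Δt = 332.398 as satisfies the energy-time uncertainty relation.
Yes, it satisfies the uncertainty relation.

Calculate the product ΔEΔt:
ΔE = 6.536 eV = 1.047e-18 J
ΔEΔt = (1.047e-18 J) × (3.324e-16 s)
ΔEΔt = 3.481e-34 J·s

Compare to the minimum allowed value ℏ/2:
ℏ/2 = 5.273e-35 J·s

Since ΔEΔt = 3.481e-34 J·s ≥ 5.273e-35 J·s = ℏ/2,
this satisfies the uncertainty relation.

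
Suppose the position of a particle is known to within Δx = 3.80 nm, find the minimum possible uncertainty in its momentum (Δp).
1.388 × 10^-26 kg·m/s

Using the Heisenberg uncertainty principle:
ΔxΔp ≥ ℏ/2

The minimum uncertainty in momentum is:
Δp_min = ℏ/(2Δx)
Δp_min = (1.055e-34 J·s) / (2 × 3.800e-09 m)
Δp_min = 1.388e-26 kg·m/s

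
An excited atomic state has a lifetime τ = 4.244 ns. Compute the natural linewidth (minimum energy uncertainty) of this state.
77.546 neV

Using the energy-time uncertainty principle:
ΔEΔt ≥ ℏ/2

The lifetime τ represents the time uncertainty Δt.
The natural linewidth (minimum energy uncertainty) is:

ΔE = ℏ/(2τ)
ΔE = (1.055e-34 J·s) / (2 × 4.244e-09 s)
ΔE = 1.242e-26 J = 77.546 neV

This natural linewidth limits the precision of spectroscopic measurements.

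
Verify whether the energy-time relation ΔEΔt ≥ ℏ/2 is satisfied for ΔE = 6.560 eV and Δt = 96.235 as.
Yes, it satisfies the uncertainty relation.

Calculate the product ΔEΔt:
ΔE = 6.560 eV = 1.051e-18 J
ΔEΔt = (1.051e-18 J) × (9.623e-17 s)
ΔEΔt = 1.011e-34 J·s

Compare to the minimum allowed value ℏ/2:
ℏ/2 = 5.273e-35 J·s

Since ΔEΔt = 1.011e-34 J·s ≥ 5.273e-35 J·s = ℏ/2,
this satisfies the uncertainty relation.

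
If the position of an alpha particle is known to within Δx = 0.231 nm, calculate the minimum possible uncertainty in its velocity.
34.353 m/s

Using the Heisenberg uncertainty principle and Δp = mΔv:
ΔxΔp ≥ ℏ/2
Δx(mΔv) ≥ ℏ/2

The minimum uncertainty in velocity is:
Δv_min = ℏ/(2mΔx)
Δv_min = (1.055e-34 J·s) / (2 × 6.645e-27 kg × 2.310e-10 m)
Δv_min = 3.435e+01 m/s = 34.353 m/s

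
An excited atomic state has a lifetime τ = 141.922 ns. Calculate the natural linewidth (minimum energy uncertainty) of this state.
2.319 neV

Using the energy-time uncertainty principle:
ΔEΔt ≥ ℏ/2

The lifetime τ represents the time uncertainty Δt.
The natural linewidth (minimum energy uncertainty) is:

ΔE = ℏ/(2τ)
ΔE = (1.055e-34 J·s) / (2 × 1.419e-07 s)
ΔE = 3.715e-28 J = 2.319 neV

This natural linewidth limits the precision of spectroscopic measurements.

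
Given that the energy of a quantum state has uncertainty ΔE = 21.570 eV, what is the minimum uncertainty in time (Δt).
15.258 as

Using the energy-time uncertainty principle:
ΔEΔt ≥ ℏ/2

The minimum uncertainty in time is:
Δt_min = ℏ/(2ΔE)
Δt_min = (1.055e-34 J·s) / (2 × 3.456e-18 J)
Δt_min = 1.526e-17 s = 15.258 as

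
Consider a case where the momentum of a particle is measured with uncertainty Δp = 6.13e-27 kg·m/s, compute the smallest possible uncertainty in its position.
8.602 nm

Using the Heisenberg uncertainty principle:
ΔxΔp ≥ ℏ/2

The minimum uncertainty in position is:
Δx_min = ℏ/(2Δp)
Δx_min = (1.055e-34 J·s) / (2 × 6.130e-27 kg·m/s)
Δx_min = 8.602e-09 m = 8.602 nm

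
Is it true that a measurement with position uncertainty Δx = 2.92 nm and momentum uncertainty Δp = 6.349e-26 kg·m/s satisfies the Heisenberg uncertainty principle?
Yes, it satisfies the uncertainty principle.

Calculate the product ΔxΔp:
ΔxΔp = (2.920e-09 m) × (6.349e-26 kg·m/s)
ΔxΔp = 1.854e-34 J·s

Compare to the minimum allowed value ℏ/2:
ℏ/2 = 5.273e-35 J·s

Since ΔxΔp = 1.854e-34 J·s ≥ 5.273e-35 J·s = ℏ/2,
the measurement satisfies the uncertainty principle.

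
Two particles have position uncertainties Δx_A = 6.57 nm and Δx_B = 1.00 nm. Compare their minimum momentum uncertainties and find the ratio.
Particle B has the larger minimum momentum uncertainty, by a factor of 6.57.

For each particle, the minimum momentum uncertainty is Δp_min = ℏ/(2Δx):

Particle A: Δp_A = ℏ/(2×6.570e-09 m) = 8.026e-27 kg·m/s
Particle B: Δp_B = ℏ/(2×1.000e-09 m) = 5.273e-26 kg·m/s

Ratio: Δp_B/Δp_A = 6.57

Since Δp_min ∝ 1/Δx, the particle with smaller position uncertainty (B) has larger momentum uncertainty.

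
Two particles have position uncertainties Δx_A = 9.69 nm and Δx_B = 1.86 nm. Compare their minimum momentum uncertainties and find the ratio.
Particle B has the larger minimum momentum uncertainty, by a factor of 5.21.

For each particle, the minimum momentum uncertainty is Δp_min = ℏ/(2Δx):

Particle A: Δp_A = ℏ/(2×9.690e-09 m) = 5.442e-27 kg·m/s
Particle B: Δp_B = ℏ/(2×1.860e-09 m) = 2.835e-26 kg·m/s

Ratio: Δp_B/Δp_A = 5.21

Since Δp_min ∝ 1/Δx, the particle with smaller position uncertainty (B) has larger momentum uncertainty.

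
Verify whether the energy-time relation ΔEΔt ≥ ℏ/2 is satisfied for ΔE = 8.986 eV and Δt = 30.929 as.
No, it violates the uncertainty relation.

Calculate the product ΔEΔt:
ΔE = 8.986 eV = 1.440e-18 J
ΔEΔt = (1.440e-18 J) × (3.093e-17 s)
ΔEΔt = 4.453e-35 J·s

Compare to the minimum allowed value ℏ/2:
ℏ/2 = 5.273e-35 J·s

Since ΔEΔt = 4.453e-35 J·s < 5.273e-35 J·s = ℏ/2,
this violates the uncertainty relation.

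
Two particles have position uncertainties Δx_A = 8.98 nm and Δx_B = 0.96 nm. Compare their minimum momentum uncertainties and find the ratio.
Particle B has the larger minimum momentum uncertainty, by a factor of 9.35.

For each particle, the minimum momentum uncertainty is Δp_min = ℏ/(2Δx):

Particle A: Δp_A = ℏ/(2×8.980e-09 m) = 5.872e-27 kg·m/s
Particle B: Δp_B = ℏ/(2×9.600e-10 m) = 5.493e-26 kg·m/s

Ratio: Δp_B/Δp_A = 9.35

Since Δp_min ∝ 1/Δx, the particle with smaller position uncertainty (B) has larger momentum uncertainty.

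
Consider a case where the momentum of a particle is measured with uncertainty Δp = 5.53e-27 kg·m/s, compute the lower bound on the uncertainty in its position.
9.535 nm

Using the Heisenberg uncertainty principle:
ΔxΔp ≥ ℏ/2

The minimum uncertainty in position is:
Δx_min = ℏ/(2Δp)
Δx_min = (1.055e-34 J·s) / (2 × 5.530e-27 kg·m/s)
Δx_min = 9.535e-09 m = 9.535 nm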